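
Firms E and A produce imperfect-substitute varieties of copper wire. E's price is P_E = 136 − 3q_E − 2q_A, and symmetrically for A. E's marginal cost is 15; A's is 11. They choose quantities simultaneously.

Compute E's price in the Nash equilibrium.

Firm E's profit: π = q_E(136 − 3q_E − 2q_A) − 15q_E.
∂π/∂q_E = 121 − 6q_E − 2q_A = 0 ⇒ q_E = 121/6 − (1/3)q_A.
Similarly q_A = 125/6 − (1/3)q_E.
Substituting the second reaction function into the first: q_E = 121/6 − (1/3)(125/6 − (1/3)q_E), which gives (8/9)q_E = 119/9 ⇒ q_E = 14.875.
Then q_A = 125/6 − (1/3)·14.875 = 15.875.
P_E = 136 − 3·14.875 − 2·15.875 = 59.625.

59.625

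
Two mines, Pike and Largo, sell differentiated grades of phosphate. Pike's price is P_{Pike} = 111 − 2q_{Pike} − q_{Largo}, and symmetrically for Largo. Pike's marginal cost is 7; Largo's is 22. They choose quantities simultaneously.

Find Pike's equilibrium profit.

950.48

Mine Pike's profit: π = q_{Pike}(111 − 2q_{Pike} − q_{Largo}) − 7q_{Pike}.
∂π/∂q_{Pike} = 104 − 4q_{Pike} − q_{Largo} = 0 ⇒ q_{Pike} = 26 − 0.25q_{Largo}.
Similarly q_{Largo} = 22.25 − 0.25q_{Pike}.
Plugging q_{Largo} into Pike's best response: q_{Pike} = 26 − 0.25(22.25 − 0.25q_{Pike}) ⇒ 0.9375q_{Pike} = 20.4375, so q_{Pike} = 21.8.
Then q_{Largo} = 22.25 − 0.25·21.8 = 16.8.
P_{Pike} = 111 − 2·21.8 − 16.8 = 50.6.
Profit = (50.6 − 7)·21.8 = 950.48.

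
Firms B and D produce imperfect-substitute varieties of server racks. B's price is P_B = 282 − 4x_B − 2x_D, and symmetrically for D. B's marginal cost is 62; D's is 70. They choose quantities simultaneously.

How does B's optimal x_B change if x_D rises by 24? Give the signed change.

-6

Firm B's profit: π = x_B(282 − 4x_B − 2x_D) − 62x_B.
∂π/∂x_B = 220 − 8x_B − 2x_D = 0 ⇒ x_B = 27.5 − 0.25x_D.
The reaction-function slope is −0.25, so a 24-unit rise in x_D moves x_B by −0.25 × 24 = −6. B's best response falls — the actions are strategic substitutes.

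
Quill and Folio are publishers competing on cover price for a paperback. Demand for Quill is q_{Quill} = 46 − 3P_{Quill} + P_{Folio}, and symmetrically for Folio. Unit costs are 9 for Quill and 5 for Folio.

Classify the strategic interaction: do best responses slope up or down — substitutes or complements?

strategic complements

Quill's profit: π = (P_{Quill} − 9)(46 − 3P_{Quill} + P_{Folio}).
∂π/∂P_{Quill} = 73 − 6P_{Quill} + P_{Folio} = 0 ⇒ P_{Quill} = 73/6 + (1/6)P_{Folio}.
The best-response slope dP_{Quill}/dP_{Folio} = 1/6 > 0: the reaction function is upward-sloping, so the choices are strategic complements.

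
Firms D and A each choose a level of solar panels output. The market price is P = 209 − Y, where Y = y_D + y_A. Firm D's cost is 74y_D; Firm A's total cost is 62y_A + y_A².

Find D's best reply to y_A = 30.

52.5

Firm D's profit: π = y_D(209 − (y_D + y_A)) − 74y_D.
∂π/∂y_D = 135 − 2y_D − y_A = 0, so y_D = 67.5 − 0.5y_A.
At y_A = 30: y_D = 67.5 − 0.5·30 = 52.5.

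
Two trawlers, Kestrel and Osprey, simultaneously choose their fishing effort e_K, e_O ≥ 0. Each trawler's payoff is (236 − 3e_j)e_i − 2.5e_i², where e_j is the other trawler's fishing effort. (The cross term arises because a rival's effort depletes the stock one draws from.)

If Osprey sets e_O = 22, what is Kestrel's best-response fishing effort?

Kestrel's payoff is (236 − 3e_O)e_K − 2.5e_K².
∂π/∂e_K = 236 − 3e_O − 5e_K = 0, so e_K = 47.2 − 0.6e_O.
At e_O = 22: e_K = 47.2 − 0.6·22 = 34.

34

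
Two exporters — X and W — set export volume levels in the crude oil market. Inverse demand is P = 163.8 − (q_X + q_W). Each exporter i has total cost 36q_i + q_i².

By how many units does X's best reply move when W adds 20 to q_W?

-5

Exporter X's profit: π = q_X(163.8 − (q_X + q_W)) − 36q_X − q_X².
∂π/∂q_X = 127.8 − 4q_X − q_W = 0, so q_X = 31.95 − 0.25q_W.
The reaction-function slope is −0.25, so a 20-unit rise in q_W moves q_X by −0.25 × 20 = −5. X's best response falls — the actions are strategic substitutes.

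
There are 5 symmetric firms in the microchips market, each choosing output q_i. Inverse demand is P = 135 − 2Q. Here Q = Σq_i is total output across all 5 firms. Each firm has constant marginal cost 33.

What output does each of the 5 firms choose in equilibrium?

A representative firm's profit is π_i = q_i(135 − 2Q) − 33q_i, with Q = q_i + Σ_{j≠i} q_j.
First-order condition: 102 − 4q_i − 2Σ_{j≠i} q_j = 0.
In a symmetric equilibrium every firm chooses the same q, so Σ_{j≠i} q_j = 4q. The condition becomes 102 − 12q = 0, giving q = 102/12 = 8.5.

8.5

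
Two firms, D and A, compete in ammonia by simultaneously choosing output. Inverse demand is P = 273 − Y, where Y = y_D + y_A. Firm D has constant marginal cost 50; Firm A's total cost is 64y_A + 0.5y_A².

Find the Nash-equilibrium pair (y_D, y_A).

Firm D's profit: π = y_D(273 − (y_D + y_A)) − 50y_D.
∂π/∂y_D = 223 − 2y_D − y_A = 0, so y_D = 111.5 − 0.5y_A.
For A: ∂π/∂y_A = 209 − 3y_A − y_D = 0 ⇒ y_A = 209/3 − (1/3)y_D.
Plugging y_A into D's best response: y_D = 111.5 − 0.5(209/3 − (1/3)y_D) ⇒ (5/6)y_D = 230/3, so y_D = 92.
Then y_A = 209/3 − (1/3)·92 = 39.

92, 39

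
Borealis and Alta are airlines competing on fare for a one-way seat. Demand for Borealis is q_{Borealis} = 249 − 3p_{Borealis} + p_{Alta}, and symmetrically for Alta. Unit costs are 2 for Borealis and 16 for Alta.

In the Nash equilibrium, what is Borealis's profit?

7560.12

Borealis's profit: π = (p_{Borealis} − 2)(249 − 3p_{Borealis} + p_{Alta}).
∂π/∂p_{Borealis} = 255 − 6p_{Borealis} + p_{Alta} = 0 ⇒ p_{Borealis} = 42.5 + (1/6)p_{Alta}.
Similarly p_{Alta} = 49.5 + (1/6)p_{Borealis}.
Solving the two reaction functions simultaneously: (1 − (1/6)(1/6))p_{Borealis} = 42.5 + (1/6)·49.5, so (35/36)p_{Borealis} = 50.75 and p_{Borealis} = 52.2.
Then p_{Alta} = 49.5 + (1/6)·52.2 = 58.2.
q_{Borealis} = 249 − 3·52.2 + 58.2 = 150.6.
Profit = (52.2 − 2)·150.6 = 7560.12.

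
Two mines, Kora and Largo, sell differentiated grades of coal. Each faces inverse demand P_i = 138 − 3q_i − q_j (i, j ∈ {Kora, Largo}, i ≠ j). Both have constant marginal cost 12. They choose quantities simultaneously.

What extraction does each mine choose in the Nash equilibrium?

18

Mine Kora's profit: π = q_{Kora}(138 − 3q_{Kora} − q_{Largo}) − 12q_{Kora}.
∂π/∂q_{Kora} = 126 − 6q_{Kora} − q_{Largo} = 0 ⇒ q_{Kora} = 21 − (1/6)q_{Largo}.
By symmetry q_{Largo} = q_{Kora}; substituting into the reaction function, (7/6)q_{Kora} = 21 and q_{Kora} = 18.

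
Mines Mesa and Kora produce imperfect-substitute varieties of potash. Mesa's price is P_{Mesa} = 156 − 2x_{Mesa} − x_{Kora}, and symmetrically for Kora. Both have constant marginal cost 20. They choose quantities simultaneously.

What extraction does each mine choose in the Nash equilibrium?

27.2

Mine Mesa's profit: π = x_{Mesa}(156 − 2x_{Mesa} − x_{Kora}) − 20x_{Mesa}.
∂π/∂x_{Mesa} = 136 − 4x_{Mesa} − x_{Kora} = 0 ⇒ x_{Mesa} = 34 − 0.25x_{Kora}.
Setting x_{Mesa} = x_{Kora} in the reaction function: x_{Mesa} = 34 − 0.25x_{Mesa}, so x_{Mesa} = 34 / 1.25 = 27.2.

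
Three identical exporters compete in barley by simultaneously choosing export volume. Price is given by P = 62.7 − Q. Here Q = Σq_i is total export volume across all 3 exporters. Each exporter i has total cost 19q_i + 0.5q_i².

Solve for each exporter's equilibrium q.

8.74

A representative exporter's profit is π_i = q_i(62.7 − Q) − 19q_i − 0.5q_i², with Q = q_i + Σ_{j≠i} q_j.
First-order condition: 43.7 − 3q_i − Σ_{j≠i} q_j = 0.
With identical exporters, set every q_j = q: then 43.7 − 3q − 2q = 0, i.e. q = 43.7/5 = 8.74.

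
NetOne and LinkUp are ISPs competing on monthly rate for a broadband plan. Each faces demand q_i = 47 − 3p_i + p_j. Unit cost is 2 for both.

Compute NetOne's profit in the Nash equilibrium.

NetOne's profit: π = (p_{NetOne} − 2)(47 − 3p_{NetOne} + p_{LinkUp}).
∂π/∂p_{NetOne} = 53 − 6p_{NetOne} + p_{LinkUp} = 0 ⇒ p_{NetOne} = 53/6 + (1/6)p_{LinkUp}.
By symmetry p_{LinkUp} = p_{NetOne}; substituting into the reaction function, (5/6)p_{NetOne} = 53/6 and p_{NetOne} = 10.6.
q_{NetOne} = 47 − 3·10.6 + 10.6 = 25.8.
Profit = (10.6 − 2)·25.8 = 221.88.

221.88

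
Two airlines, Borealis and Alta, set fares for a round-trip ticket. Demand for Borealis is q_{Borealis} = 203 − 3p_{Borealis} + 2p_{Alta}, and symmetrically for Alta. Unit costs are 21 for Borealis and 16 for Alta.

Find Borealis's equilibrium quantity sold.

133.6875

Borealis's profit: π = (p_{Borealis} − 21)(203 − 3p_{Borealis} + 2p_{Alta}).
∂π/∂p_{Borealis} = 266 − 6p_{Borealis} + 2p_{Alta} = 0 ⇒ p_{Borealis} = 133/3 + (1/3)p_{Alta}.
Similarly p_{Alta} = 251/6 + (1/3)p_{Borealis}.
Solving the two reaction functions simultaneously: (1 − (1/3)(1/3))p_{Borealis} = 133/3 + (1/3)·(251/6), so (8/9)p_{Borealis} = 1049/18 and p_{Borealis} = 65.5625.
Then p_{Alta} = 251/6 + (1/3)·65.5625 = 63.6875.
q_{Borealis} = 203 − 3·65.5625 + 2·63.6875 = 133.6875.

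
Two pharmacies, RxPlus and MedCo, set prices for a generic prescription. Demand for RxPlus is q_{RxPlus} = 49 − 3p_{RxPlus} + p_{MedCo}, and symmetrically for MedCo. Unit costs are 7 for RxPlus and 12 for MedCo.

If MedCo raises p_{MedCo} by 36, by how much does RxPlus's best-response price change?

6

RxPlus's profit: π = (p_{RxPlus} − 7)(49 − 3p_{RxPlus} + p_{MedCo}).
∂π/∂p_{RxPlus} = 70 − 6p_{RxPlus} + p_{MedCo} = 0 ⇒ p_{RxPlus} = 35/3 + (1/6)p_{MedCo}.
The reaction-function slope is 1/6, so a 36-unit rise in p_{MedCo} moves p_{RxPlus} by 1/6 × 36 = 6. RxPlus's best response rises — the actions are strategic complements.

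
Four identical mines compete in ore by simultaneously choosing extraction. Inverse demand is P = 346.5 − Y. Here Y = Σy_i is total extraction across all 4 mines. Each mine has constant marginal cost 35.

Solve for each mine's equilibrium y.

62.3

A representative mine's profit is π_i = y_i(346.5 − Y) − 35y_i, with Y = y_i + Σ_{j≠i} y_j.
First-order condition: 311.5 − 2y_i − Σ_{j≠i} y_j = 0.
With identical mines, set every y_j = y: then 311.5 − 2y − 3y = 0, i.e. y = 311.5/5 = 62.3.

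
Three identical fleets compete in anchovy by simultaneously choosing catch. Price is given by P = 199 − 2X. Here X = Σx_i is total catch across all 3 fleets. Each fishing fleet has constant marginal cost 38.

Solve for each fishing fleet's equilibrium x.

20.125

A representative fishing fleet's profit is π_i = x_i(199 − 2X) − 38x_i, with X = x_i + Σ_{j≠i} x_j.
First-order condition: 161 − 4x_i − 2Σ_{j≠i} x_j = 0.
With identical fishing fleets, set every x_j = x: then 161 − 4x − 4x = 0, i.e. x = 161/8 = 20.125.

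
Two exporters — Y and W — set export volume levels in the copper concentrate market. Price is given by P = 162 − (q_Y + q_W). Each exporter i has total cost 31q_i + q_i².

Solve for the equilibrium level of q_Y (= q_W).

26.2

Exporter Y's profit: π = q_Y(162 − (q_Y + q_W)) − 31q_Y − q_Y².
∂π/∂q_Y = 131 − 4q_Y − q_W = 0, so q_Y = 32.75 − 0.25q_W.
Setting q_Y = q_W in the reaction function: q_Y = 32.75 − 0.25q_Y, so q_Y = 32.75 / 1.25 = 26.2.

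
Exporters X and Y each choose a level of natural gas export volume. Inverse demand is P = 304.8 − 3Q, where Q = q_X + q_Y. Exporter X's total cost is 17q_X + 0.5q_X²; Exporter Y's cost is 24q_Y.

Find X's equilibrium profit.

2513.84

Exporter X's profit: π = q_X(304.8 − 3(q_X + q_Y)) − 17q_X − 0.5q_X².
∂π/∂q_X = 287.8 − 7q_X − 3q_Y = 0, so q_X = 1439/35 − (3/7)q_Y.
For Y: ∂π/∂q_Y = 280.8 − 6q_Y − 3q_X = 0 ⇒ q_Y = 46.8 − 0.5q_X.
Substituting the second reaction function into the first: q_X = 1439/35 − (3/7)(46.8 − 0.5q_X), which gives (11/14)q_X = 737/35 ⇒ q_X = 26.8.
Then q_Y = 46.8 − 0.5·26.8 = 33.4.
Price P = 304.8 − 3·60.2 = 124.2.
X's profit: (124.2 − 17)·26.8 − 0.5(26.8)² = 2513.84.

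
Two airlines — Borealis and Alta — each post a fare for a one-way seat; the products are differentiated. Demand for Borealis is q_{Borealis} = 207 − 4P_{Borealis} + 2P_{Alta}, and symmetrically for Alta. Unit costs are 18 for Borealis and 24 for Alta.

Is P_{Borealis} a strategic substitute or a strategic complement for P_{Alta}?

strategic complements

Borealis's profit: π = (P_{Borealis} − 18)(207 − 4P_{Borealis} + 2P_{Alta}).
∂π/∂P_{Borealis} = 279 − 8P_{Borealis} + 2P_{Alta} = 0 ⇒ P_{Borealis} = 34.875 + 0.25P_{Alta}.
The best-response slope dP_{Borealis}/dP_{Alta} = 0.25 > 0: the reaction function is upward-sloping, so the choices are strategic complements.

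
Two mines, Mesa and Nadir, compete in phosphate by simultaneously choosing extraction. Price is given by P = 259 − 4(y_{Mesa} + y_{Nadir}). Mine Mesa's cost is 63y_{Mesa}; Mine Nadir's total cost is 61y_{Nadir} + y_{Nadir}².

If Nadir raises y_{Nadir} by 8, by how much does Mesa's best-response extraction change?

Mine Mesa's profit: π = y_{Mesa}(259 − 4(y_{Mesa} + y_{Nadir})) − 63y_{Mesa}.
∂π/∂y_{Mesa} = 196 − 8y_{Mesa} − 4y_{Nadir} = 0, so y_{Mesa} = 24.5 − 0.5y_{Nadir}.
The reaction-function slope is −0.5, so an 8-unit rise in y_{Nadir} moves y_{Mesa} by −0.5 × 8 = −4. Mesa's best response falls — the actions are strategic substitutes.

-4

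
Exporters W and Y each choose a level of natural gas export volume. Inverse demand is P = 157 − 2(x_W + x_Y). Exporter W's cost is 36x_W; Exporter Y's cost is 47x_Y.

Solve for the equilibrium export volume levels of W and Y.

22, 16.5

Exporter W's profit: π = x_W(157 − 2(x_W + x_Y)) − 36x_W.
∂π/∂x_W = 121 − 4x_W − 2x_Y = 0, so x_W = 30.25 − 0.5x_Y.
By the same steps for Y: x_Y = 27.5 − 0.5x_W.
Solving the two reaction functions simultaneously: (1 − (−0.5)(−0.5))x_W = 30.25 − 0.5·27.5, so 0.75x_W = 16.5 and x_W = 22.
Then x_Y = 27.5 − 0.5·22 = 16.5.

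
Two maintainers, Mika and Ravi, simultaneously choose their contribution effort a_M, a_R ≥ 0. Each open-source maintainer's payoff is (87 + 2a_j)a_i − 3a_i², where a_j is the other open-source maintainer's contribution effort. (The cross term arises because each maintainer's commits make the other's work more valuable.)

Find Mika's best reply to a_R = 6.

16.5

Mika's payoff is (87 + 2a_R)a_M − 3a_M².
∂π/∂a_M = 87 + 2a_R − 6a_M = 0, so a_M = 14.5 + (1/3)a_R.
At a_R = 6: a_M = 14.5 + (1/3)·6 = 16.5.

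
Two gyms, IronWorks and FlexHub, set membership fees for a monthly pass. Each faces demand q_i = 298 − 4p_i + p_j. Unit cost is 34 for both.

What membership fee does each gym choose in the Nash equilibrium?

IronWorks's profit: π = (p_{IronWorks} − 34)(298 − 4p_{IronWorks} + p_{FlexHub}).
∂π/∂p_{IronWorks} = 434 − 8p_{IronWorks} + p_{FlexHub} = 0 ⇒ p_{IronWorks} = 54.25 + 0.125p_{FlexHub}.
Setting p_{IronWorks} = p_{FlexHub} in the reaction function: p_{IronWorks} = 54.25 + 0.125p_{IronWorks}, so p_{IronWorks} = 54.25 / 0.875 = 62.

62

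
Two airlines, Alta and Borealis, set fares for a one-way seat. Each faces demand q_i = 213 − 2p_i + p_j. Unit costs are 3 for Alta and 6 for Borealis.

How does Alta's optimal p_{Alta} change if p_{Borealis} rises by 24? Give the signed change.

6

Alta's profit: π = (p_{Alta} − 3)(213 − 2p_{Alta} + p_{Borealis}).
∂π/∂p_{Alta} = 219 − 4p_{Alta} + p_{Borealis} = 0 ⇒ p_{Alta} = 54.75 + 0.25p_{Borealis}.
The reaction-function slope is 0.25, so a 24-unit rise in p_{Borealis} moves p_{Alta} by 0.25 × 24 = 6. Alta's best response rises — the actions are strategic complements.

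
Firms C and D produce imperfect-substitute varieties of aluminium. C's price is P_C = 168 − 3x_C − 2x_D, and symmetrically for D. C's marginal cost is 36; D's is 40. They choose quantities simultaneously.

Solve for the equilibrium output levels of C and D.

16.75, 15.75

Firm C's profit: π = x_C(168 − 3x_C − 2x_D) − 36x_C.
∂π/∂x_C = 132 − 6x_C − 2x_D = 0 ⇒ x_C = 22 − (1/3)x_D.
Similarly x_D = 64/3 − (1/3)x_C.
Solving the two reaction functions simultaneously: (1 − (−1/3)(−1/3))x_C = 22 − (1/3)·(64/3), so (8/9)x_C = 134/9 and x_C = 16.75.
Then x_D = 64/3 − (1/3)·16.75 = 15.75.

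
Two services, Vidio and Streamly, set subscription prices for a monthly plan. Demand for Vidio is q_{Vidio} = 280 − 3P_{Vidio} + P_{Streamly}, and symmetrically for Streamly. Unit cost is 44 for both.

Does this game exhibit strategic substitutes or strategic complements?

Vidio's profit: π = (P_{Vidio} − 44)(280 − 3P_{Vidio} + P_{Streamly}).
∂π/∂P_{Vidio} = 412 − 6P_{Vidio} + P_{Streamly} = 0 ⇒ P_{Vidio} = 206/3 + (1/6)P_{Streamly}.
The best-response slope dP_{Vidio}/dP_{Streamly} = 1/6 > 0: the reaction function is upward-sloping, so the choices are strategic complements.

strategic complements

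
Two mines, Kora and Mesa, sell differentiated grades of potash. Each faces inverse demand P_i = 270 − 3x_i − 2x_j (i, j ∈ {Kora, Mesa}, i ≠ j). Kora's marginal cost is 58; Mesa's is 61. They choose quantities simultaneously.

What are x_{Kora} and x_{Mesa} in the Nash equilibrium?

26.6875, 25.9375

Mine Kora's profit: π = x_{Kora}(270 − 3x_{Kora} − 2x_{Mesa}) − 58x_{Kora}.
∂π/∂x_{Kora} = 212 − 6x_{Kora} − 2x_{Mesa} = 0 ⇒ x_{Kora} = 106/3 − (1/3)x_{Mesa}.
Similarly x_{Mesa} = 209/6 − (1/3)x_{Kora}.
Plugging x_{Mesa} into Kora's best response: x_{Kora} = 106/3 − (1/3)(209/6 − (1/3)x_{Kora}) ⇒ (8/9)x_{Kora} = 427/18, so x_{Kora} = 26.6875.
Then x_{Mesa} = 209/6 − (1/3)·26.6875 = 25.9375.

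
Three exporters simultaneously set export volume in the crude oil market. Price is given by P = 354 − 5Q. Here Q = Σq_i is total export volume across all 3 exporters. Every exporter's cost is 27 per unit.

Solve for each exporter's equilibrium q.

A representative exporter's profit is π_i = q_i(354 − 5Q) − 27q_i, with Q = q_i + Σ_{j≠i} q_j.
First-order condition: 327 − 10q_i − 5Σ_{j≠i} q_j = 0.
Imposing symmetry (q_j = q for all j) turns Σ_{j≠i} q_j into 2q, so 327 = 20q and q = 16.35.

16.35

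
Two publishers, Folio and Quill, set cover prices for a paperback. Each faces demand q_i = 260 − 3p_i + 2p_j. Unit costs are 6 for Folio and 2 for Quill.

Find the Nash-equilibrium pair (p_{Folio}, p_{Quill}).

68.75, 67.25

Folio's profit: π = (p_{Folio} − 6)(260 − 3p_{Folio} + 2p_{Quill}).
∂π/∂p_{Folio} = 278 − 6p_{Folio} + 2p_{Quill} = 0 ⇒ p_{Folio} = 139/3 + (1/3)p_{Quill}.
Similarly p_{Quill} = 133/3 + (1/3)p_{Folio}.
Solving the two reaction functions simultaneously: (1 − (1/3)(1/3))p_{Folio} = 139/3 + (1/3)·(133/3), so (8/9)p_{Folio} = 550/9 and p_{Folio} = 68.75.
Then p_{Quill} = 133/3 + (1/3)·68.75 = 67.25.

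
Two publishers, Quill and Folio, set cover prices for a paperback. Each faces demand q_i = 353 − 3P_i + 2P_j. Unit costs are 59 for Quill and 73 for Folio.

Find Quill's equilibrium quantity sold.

228.375

Quill's profit: π = (P_{Quill} − 59)(353 − 3P_{Quill} + 2P_{Folio}).
∂π/∂P_{Quill} = 530 − 6P_{Quill} + 2P_{Folio} = 0 ⇒ P_{Quill} = 265/3 + (1/3)P_{Folio}.
Similarly P_{Folio} = 286/3 + (1/3)P_{Quill}.
Substituting the second reaction function into the first: P_{Quill} = 265/3 + (1/3)(286/3 + (1/3)P_{Quill}), which gives (8/9)P_{Quill} = 1081/9 ⇒ P_{Quill} = 135.125.
Then P_{Folio} = 286/3 + (1/3)·135.125 = 140.375.
q_{Quill} = 353 − 3·135.125 + 2·140.375 = 228.375.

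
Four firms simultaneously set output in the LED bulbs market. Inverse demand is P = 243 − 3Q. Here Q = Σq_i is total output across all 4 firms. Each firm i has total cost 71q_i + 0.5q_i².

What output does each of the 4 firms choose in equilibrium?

A representative firm's profit is π_i = q_i(243 − 3Q) − 71q_i − 0.5q_i², with Q = q_i + Σ_{j≠i} q_j.
First-order condition: 172 − 7q_i − 3Σ_{j≠i} q_j = 0.
Imposing symmetry (q_j = q for all j) turns Σ_{j≠i} q_j into 3q, so 172 = 16q and q = 10.75.

10.75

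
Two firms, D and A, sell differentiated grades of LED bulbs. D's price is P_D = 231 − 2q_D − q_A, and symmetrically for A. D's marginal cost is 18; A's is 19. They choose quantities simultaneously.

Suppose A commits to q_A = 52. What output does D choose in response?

40.25

Firm D's profit: π = q_D(231 − 2q_D − q_A) − 18q_D.
∂π/∂q_D = 213 − 4q_D − q_A = 0 ⇒ q_D = 53.25 − 0.25q_A.
At q_A = 52: q_D = 53.25 − 0.25·52 = 40.25.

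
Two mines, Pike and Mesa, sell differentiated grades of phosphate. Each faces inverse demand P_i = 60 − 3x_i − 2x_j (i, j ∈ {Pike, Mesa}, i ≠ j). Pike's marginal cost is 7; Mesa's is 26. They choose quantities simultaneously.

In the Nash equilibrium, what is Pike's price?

30.4375

Mine Pike's profit: π = x_{Pike}(60 − 3x_{Pike} − 2x_{Mesa}) − 7x_{Pike}.
∂π/∂x_{Pike} = 53 − 6x_{Pike} − 2x_{Mesa} = 0 ⇒ x_{Pike} = 53/6 − (1/3)x_{Mesa}.
Similarly x_{Mesa} = 17/3 − (1/3)x_{Pike}.
Solving the two reaction functions simultaneously: (1 − (−1/3)(−1/3))x_{Pike} = 53/6 − (1/3)·(17/3), so (8/9)x_{Pike} = 125/18 and x_{Pike} = 7.8125.
Then x_{Mesa} = 17/3 − (1/3)·7.8125 = 3.0625.
P_{Pike} = 60 − 3·7.8125 − 2·3.0625 = 30.4375.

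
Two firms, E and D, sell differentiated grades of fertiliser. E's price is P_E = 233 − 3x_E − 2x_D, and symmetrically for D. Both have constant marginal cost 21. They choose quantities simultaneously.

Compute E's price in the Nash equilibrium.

Firm E's profit: π = x_E(233 − 3x_E − 2x_D) − 21x_E.
∂π/∂x_E = 212 − 6x_E − 2x_D = 0 ⇒ x_E = 106/3 − (1/3)x_D.
The game is symmetric, so in equilibrium x_D = x_E: the reaction function gives (4/3)x_E = 106/3, hence x_E = 26.5.
P_E = 233 − 3·26.5 − 2·26.5 = 100.5.

100.5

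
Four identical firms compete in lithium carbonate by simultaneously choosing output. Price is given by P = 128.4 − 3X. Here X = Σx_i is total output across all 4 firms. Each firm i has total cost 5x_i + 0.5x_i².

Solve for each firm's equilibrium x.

7.7125

A representative firm's profit is π_i = x_i(128.4 − 3X) − 5x_i − 0.5x_i², with X = x_i + Σ_{j≠i} x_j.
First-order condition: 123.4 − 7x_i − 3Σ_{j≠i} x_j = 0.
In a symmetric equilibrium every firm chooses the same x, so Σ_{j≠i} x_j = 3x. The condition becomes 123.4 − 16x = 0, giving x = 123.4/16 = 7.7125.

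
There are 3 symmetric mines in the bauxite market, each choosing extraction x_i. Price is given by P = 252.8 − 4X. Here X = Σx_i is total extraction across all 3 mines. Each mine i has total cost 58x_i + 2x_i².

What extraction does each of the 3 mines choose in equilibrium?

9.74

A representative mine's profit is π_i = x_i(252.8 − 4X) − 58x_i − 2x_i², with X = x_i + Σ_{j≠i} x_j.
First-order condition: 194.8 − 12x_i − 4Σ_{j≠i} x_j = 0.
With identical mines, set every x_j = x: then 194.8 − 12x − 8x = 0, i.e. x = 194.8/20 = 9.74.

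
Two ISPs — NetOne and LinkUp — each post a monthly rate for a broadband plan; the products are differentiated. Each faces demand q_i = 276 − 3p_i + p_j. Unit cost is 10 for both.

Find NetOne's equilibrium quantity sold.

153.6

NetOne's profit: π = (p_{NetOne} − 10)(276 − 3p_{NetOne} + p_{LinkUp}).
∂π/∂p_{NetOne} = 306 − 6p_{NetOne} + p_{LinkUp} = 0 ⇒ p_{NetOne} = 51 + (1/6)p_{LinkUp}.
The game is symmetric, so in equilibrium p_{LinkUp} = p_{NetOne}: the reaction function gives (5/6)p_{NetOne} = 51, hence p_{NetOne} = 61.2.
q_{NetOne} = 276 − 3·61.2 + 61.2 = 153.6.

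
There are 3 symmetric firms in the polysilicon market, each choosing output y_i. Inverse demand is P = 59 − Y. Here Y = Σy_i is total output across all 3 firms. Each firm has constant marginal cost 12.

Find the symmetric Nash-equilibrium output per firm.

11.75

A representative firm's profit is π_i = y_i(59 − Y) − 12y_i, with Y = y_i + Σ_{j≠i} y_j.
First-order condition: 47 − 2y_i − Σ_{j≠i} y_j = 0.
Imposing symmetry (y_j = y for all j) turns Σ_{j≠i} y_j into 2y, so 47 = 4y and y = 11.75.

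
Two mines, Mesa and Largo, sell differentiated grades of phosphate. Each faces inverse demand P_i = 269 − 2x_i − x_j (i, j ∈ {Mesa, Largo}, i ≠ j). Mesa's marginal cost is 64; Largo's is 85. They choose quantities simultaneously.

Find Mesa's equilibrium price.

148.8

Mine Mesa's profit: π = x_{Mesa}(269 − 2x_{Mesa} − x_{Largo}) − 64x_{Mesa}.
∂π/∂x_{Mesa} = 205 − 4x_{Mesa} − x_{Largo} = 0 ⇒ x_{Mesa} = 51.25 − 0.25x_{Largo}.
Similarly x_{Largo} = 46 − 0.25x_{Mesa}.
Solving the two reaction functions simultaneously: (1 − (−0.25)(−0.25))x_{Mesa} = 51.25 − 0.25·46, so 0.9375x_{Mesa} = 39.75 and x_{Mesa} = 42.4.
Then x_{Largo} = 46 − 0.25·42.4 = 35.4.
P_{Mesa} = 269 − 2·42.4 − 35.4 = 148.8.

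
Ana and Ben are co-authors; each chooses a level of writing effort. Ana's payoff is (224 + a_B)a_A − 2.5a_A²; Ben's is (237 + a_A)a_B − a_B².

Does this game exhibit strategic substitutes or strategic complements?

strategic complements

Expanding Ana's payoff: 224a_A + a_Ba_A − 2.5a_A².
∂π/∂a_A = 224 + a_B − 5a_A = 0, so a_A = 44.8 + 0.2a_B.
The best-response slope da_A/da_B = 0.2 > 0: the reaction function is upward-sloping, so the choices are strategic complements.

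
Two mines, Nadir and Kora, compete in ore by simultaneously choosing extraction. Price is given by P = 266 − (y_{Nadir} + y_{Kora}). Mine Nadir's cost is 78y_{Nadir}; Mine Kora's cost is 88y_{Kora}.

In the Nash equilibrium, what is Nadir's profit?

Mine Nadir's profit: π = y_{Nadir}(266 − (y_{Nadir} + y_{Kora})) − 78y_{Nadir}.
∂π/∂y_{Nadir} = 188 − 2y_{Nadir} − y_{Kora} = 0, so y_{Nadir} = 94 − 0.5y_{Kora}.
By the same steps for Kora: y_{Kora} = 89 − 0.5y_{Nadir}.
Plugging y_{Kora} into Nadir's best response: y_{Nadir} = 94 − 0.5(89 − 0.5y_{Nadir}) ⇒ 0.75y_{Nadir} = 49.5, so y_{Nadir} = 66.
Then y_{Kora} = 89 − 0.5·66 = 56.
Price P = 266 − 122 = 144.
Nadir's profit: (144 − 78)·66 = 4356.

4356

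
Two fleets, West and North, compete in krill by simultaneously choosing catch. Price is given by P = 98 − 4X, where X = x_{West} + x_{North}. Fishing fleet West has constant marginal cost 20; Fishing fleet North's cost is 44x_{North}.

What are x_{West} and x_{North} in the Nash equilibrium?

Fishing fleet West's profit: π = x_{West}(98 − 4(x_{West} + x_{North})) − 20x_{West}.
∂π/∂x_{West} = 78 − 8x_{West} − 4x_{North} = 0, so x_{West} = 9.75 − 0.5x_{North}.
By the same steps for North: x_{North} = 6.75 − 0.5x_{West}.
Substituting the second reaction function into the first: x_{West} = 9.75 − 0.5(6.75 − 0.5x_{West}), which gives 0.75x_{West} = 6.375 ⇒ x_{West} = 8.5.
Then x_{North} = 6.75 − 0.5·8.5 = 2.5.

8.5, 2.5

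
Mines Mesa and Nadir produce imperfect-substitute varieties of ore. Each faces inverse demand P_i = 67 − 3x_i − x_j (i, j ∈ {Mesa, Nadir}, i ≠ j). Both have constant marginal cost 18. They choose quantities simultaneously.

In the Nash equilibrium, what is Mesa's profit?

147

Mine Mesa's profit: π = x_{Mesa}(67 − 3x_{Mesa} − x_{Nadir}) − 18x_{Mesa}.
∂π/∂x_{Mesa} = 49 − 6x_{Mesa} − x_{Nadir} = 0 ⇒ x_{Mesa} = 49/6 − (1/6)x_{Nadir}.
Setting x_{Mesa} = x_{Nadir} in the reaction function: x_{Mesa} = 49/6 − (1/6)x_{Mesa}, so x_{Mesa} = (49/6) / (7/6) = 7.
P_{Mesa} = 67 − 3·7 − 7 = 39.
Profit = (39 − 18)·7 = 147.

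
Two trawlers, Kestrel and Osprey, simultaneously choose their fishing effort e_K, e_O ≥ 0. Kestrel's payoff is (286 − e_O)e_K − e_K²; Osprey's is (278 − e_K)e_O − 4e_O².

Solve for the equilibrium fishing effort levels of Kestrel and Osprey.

134, 18

Expanding Kestrel's payoff: 286e_K − e_Oe_K − e_K².
∂π/∂e_K = 286 − e_O − 2e_K = 0, so e_K = 143 − 0.5e_O.
Likewise for Osprey: e_O = 34.75 − 0.125e_K.
Plugging e_O into Kestrel's best response: e_K = 143 − 0.5(34.75 − 0.125e_K) ⇒ 0.9375e_K = 125.625, so e_K = 134.
Then e_O = 34.75 − 0.125·134 = 18.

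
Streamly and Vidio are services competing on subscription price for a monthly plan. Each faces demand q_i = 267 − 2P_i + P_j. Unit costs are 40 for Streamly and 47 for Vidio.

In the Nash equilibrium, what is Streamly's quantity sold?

153.2

Streamly's profit: π = (P_{Streamly} − 40)(267 − 2P_{Streamly} + P_{Vidio}).
∂π/∂P_{Streamly} = 347 − 4P_{Streamly} + P_{Vidio} = 0 ⇒ P_{Streamly} = 86.75 + 0.25P_{Vidio}.
Similarly P_{Vidio} = 90.25 + 0.25P_{Streamly}.
Substituting the second reaction function into the first: P_{Streamly} = 86.75 + 0.25(90.25 + 0.25P_{Streamly}), which gives 0.9375P_{Streamly} = 109.3125 ⇒ P_{Streamly} = 116.6.
Then P_{Vidio} = 90.25 + 0.25·116.6 = 119.4.
q_{Streamly} = 267 − 2·116.6 + 119.4 = 153.2.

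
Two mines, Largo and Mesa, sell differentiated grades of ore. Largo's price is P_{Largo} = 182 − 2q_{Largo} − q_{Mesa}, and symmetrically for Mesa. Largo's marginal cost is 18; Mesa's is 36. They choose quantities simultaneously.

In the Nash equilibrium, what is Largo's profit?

Mine Largo's profit: π = q_{Largo}(182 − 2q_{Largo} − q_{Mesa}) − 18q_{Largo}.
∂π/∂q_{Largo} = 164 − 4q_{Largo} − q_{Mesa} = 0 ⇒ q_{Largo} = 41 − 0.25q_{Mesa}.
Similarly q_{Mesa} = 36.5 − 0.25q_{Largo}.
Substituting the second reaction function into the first: q_{Largo} = 41 − 0.25(36.5 − 0.25q_{Largo}), which gives 0.9375q_{Largo} = 31.875 ⇒ q_{Largo} = 34.
Then q_{Mesa} = 36.5 − 0.25·34 = 28.
P_{Largo} = 182 − 2·34 − 28 = 86.
Profit = (86 − 18)·34 = 2312.

2312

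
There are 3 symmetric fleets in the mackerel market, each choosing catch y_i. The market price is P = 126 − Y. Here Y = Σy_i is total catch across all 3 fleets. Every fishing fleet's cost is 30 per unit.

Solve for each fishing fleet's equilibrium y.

A representative fishing fleet's profit is π_i = y_i(126 − Y) − 30y_i, with Y = y_i + Σ_{j≠i} y_j.
First-order condition: 96 − 2y_i − Σ_{j≠i} y_j = 0.
In a symmetric equilibrium every fishing fleet chooses the same y, so Σ_{j≠i} y_j = 2y. The condition becomes 96 − 4y = 0, giving y = 96/4 = 24.

24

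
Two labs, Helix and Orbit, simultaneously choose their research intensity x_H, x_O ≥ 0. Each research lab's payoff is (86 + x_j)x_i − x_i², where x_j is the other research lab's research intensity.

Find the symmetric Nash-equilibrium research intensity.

86

Helix's payoff is (86 + x_O)x_H − x_H².
∂π/∂x_H = 86 + x_O − 2x_H = 0, so x_H = 43 + 0.5x_O.
By symmetry x_O = x_H; substituting into the reaction function, 0.5x_H = 43 and x_H = 86.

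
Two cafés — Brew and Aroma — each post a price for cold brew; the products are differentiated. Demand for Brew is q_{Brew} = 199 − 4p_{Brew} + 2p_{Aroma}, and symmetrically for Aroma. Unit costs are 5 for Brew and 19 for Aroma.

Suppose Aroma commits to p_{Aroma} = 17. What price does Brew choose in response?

31.625

Brew's profit: π = (p_{Brew} − 5)(199 − 4p_{Brew} + 2p_{Aroma}).
∂π/∂p_{Brew} = 219 − 8p_{Brew} + 2p_{Aroma} = 0 ⇒ p_{Brew} = 27.375 + 0.25p_{Aroma}.
At p_{Aroma} = 17: p_{Brew} = 27.375 + 0.25·17 = 31.625.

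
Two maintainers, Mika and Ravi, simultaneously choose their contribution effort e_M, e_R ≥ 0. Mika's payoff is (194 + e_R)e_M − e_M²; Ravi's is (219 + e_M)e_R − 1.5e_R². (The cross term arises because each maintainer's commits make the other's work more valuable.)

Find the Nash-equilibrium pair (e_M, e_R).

160.2, 126.4

Expanding Mika's payoff: 194e_M + e_Re_M − e_M².
∂π/∂e_M = 194 + e_R − 2e_M = 0, so e_M = 97 + 0.5e_R.
Likewise for Ravi: e_R = 73 + (1/3)e_M.
Substituting the second reaction function into the first: e_M = 97 + 0.5(73 + (1/3)e_M), which gives (5/6)e_M = 133.5 ⇒ e_M = 160.2.
Then e_R = 73 + (1/3)·160.2 = 126.4.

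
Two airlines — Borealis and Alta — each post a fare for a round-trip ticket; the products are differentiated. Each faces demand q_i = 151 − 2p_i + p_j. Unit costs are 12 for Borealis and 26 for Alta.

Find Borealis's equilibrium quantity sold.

Borealis's profit: π = (p_{Borealis} − 12)(151 − 2p_{Borealis} + p_{Alta}).
∂π/∂p_{Borealis} = 175 − 4p_{Borealis} + p_{Alta} = 0 ⇒ p_{Borealis} = 43.75 + 0.25p_{Alta}.
Similarly p_{Alta} = 50.75 + 0.25p_{Borealis}.
Solving the two reaction functions simultaneously: (1 − (0.25)(0.25))p_{Borealis} = 43.75 + 0.25·50.75, so 0.9375p_{Borealis} = 56.4375 and p_{Borealis} = 60.2.
Then p_{Alta} = 50.75 + 0.25·60.2 = 65.8.
q_{Borealis} = 151 − 2·60.2 + 65.8 = 96.4.

96.4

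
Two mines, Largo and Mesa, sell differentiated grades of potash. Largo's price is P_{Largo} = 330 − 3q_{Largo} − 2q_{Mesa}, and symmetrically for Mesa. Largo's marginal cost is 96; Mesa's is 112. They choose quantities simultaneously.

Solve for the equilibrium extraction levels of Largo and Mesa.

30.25, 26.25

Mine Largo's profit: π = q_{Largo}(330 − 3q_{Largo} − 2q_{Mesa}) − 96q_{Largo}.
∂π/∂q_{Largo} = 234 − 6q_{Largo} − 2q_{Mesa} = 0 ⇒ q_{Largo} = 39 − (1/3)q_{Mesa}.
Similarly q_{Mesa} = 109/3 − (1/3)q_{Largo}.
Solving the two reaction functions simultaneously: (1 − (−1/3)(−1/3))q_{Largo} = 39 − (1/3)·(109/3), so (8/9)q_{Largo} = 242/9 and q_{Largo} = 30.25.
Then q_{Mesa} = 109/3 − (1/3)·30.25 = 26.25.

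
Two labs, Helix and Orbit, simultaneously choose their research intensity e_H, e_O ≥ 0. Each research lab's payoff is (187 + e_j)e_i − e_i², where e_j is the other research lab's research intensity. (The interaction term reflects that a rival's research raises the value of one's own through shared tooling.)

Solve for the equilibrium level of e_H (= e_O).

Helix's payoff is (187 + e_O)e_H − e_H².
∂π/∂e_H = 187 + e_O − 2e_H = 0, so e_H = 93.5 + 0.5e_O.
Setting e_H = e_O in the reaction function: e_H = 93.5 + 0.5e_H, so e_H = 93.5 / 0.5 = 187.

187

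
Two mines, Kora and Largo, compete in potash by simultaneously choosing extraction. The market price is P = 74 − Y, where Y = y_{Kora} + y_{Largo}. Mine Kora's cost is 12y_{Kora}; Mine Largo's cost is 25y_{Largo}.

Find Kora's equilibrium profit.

Mine Kora's profit: π = y_{Kora}(74 − (y_{Kora} + y_{Largo})) − 12y_{Kora}.
∂π/∂y_{Kora} = 62 − 2y_{Kora} − y_{Largo} = 0, so y_{Kora} = 31 − 0.5y_{Largo}.
By the same steps for Largo: y_{Largo} = 24.5 − 0.5y_{Kora}.
Substituting the second reaction function into the first: y_{Kora} = 31 − 0.5(24.5 − 0.5y_{Kora}), which gives 0.75y_{Kora} = 18.75 ⇒ y_{Kora} = 25.
Then y_{Largo} = 24.5 − 0.5·25 = 12.
Price P = 74 − 37 = 37.
Kora's profit: (37 − 12)·25 = 625.

625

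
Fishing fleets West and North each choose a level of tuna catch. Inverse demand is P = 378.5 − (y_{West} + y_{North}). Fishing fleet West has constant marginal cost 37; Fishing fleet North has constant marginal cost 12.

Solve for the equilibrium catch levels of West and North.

105.5, 130.5

Fishing fleet West's profit: π = y_{West}(378.5 − (y_{West} + y_{North})) − 37y_{West}.
∂π/∂y_{West} = 341.5 − 2y_{West} − y_{North} = 0, so y_{West} = 170.75 − 0.5y_{North}.
By the same steps for North: y_{North} = 183.25 − 0.5y_{West}.
Solving the two reaction functions simultaneously: (1 − (−0.5)(−0.5))y_{West} = 170.75 − 0.5·183.25, so 0.75y_{West} = 79.125 and y_{West} = 105.5.
Then y_{North} = 183.25 − 0.5·105.5 = 130.5.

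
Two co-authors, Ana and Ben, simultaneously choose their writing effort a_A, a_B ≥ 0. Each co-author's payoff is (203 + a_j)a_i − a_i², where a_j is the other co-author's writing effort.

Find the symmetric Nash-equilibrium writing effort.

Ana's payoff is (203 + a_B)a_A − a_A².
∂π/∂a_A = 203 + a_B − 2a_A = 0, so a_A = 101.5 + 0.5a_B.
The game is symmetric, so in equilibrium a_B = a_A: the reaction function gives 0.5a_A = 101.5, hence a_A = 203.

203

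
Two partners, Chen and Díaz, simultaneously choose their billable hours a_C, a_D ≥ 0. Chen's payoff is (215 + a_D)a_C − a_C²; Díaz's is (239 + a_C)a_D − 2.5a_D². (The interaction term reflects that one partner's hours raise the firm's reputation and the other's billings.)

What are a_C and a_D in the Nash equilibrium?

146, 77

Expanding Chen's payoff: 215a_C + a_Da_C − a_C².
∂π/∂a_C = 215 + a_D − 2a_C = 0, so a_C = 107.5 + 0.5a_D.
Likewise for Díaz: a_D = 47.8 + 0.2a_C.
Solving the two reaction functions simultaneously: (1 − (0.5)(0.2))a_C = 107.5 + 0.5·47.8, so 0.9a_C = 131.4 and a_C = 146.
Then a_D = 47.8 + 0.2·146 = 77.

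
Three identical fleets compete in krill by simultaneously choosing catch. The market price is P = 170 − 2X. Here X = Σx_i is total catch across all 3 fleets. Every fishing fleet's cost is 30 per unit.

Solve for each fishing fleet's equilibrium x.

17.5

A representative fishing fleet's profit is π_i = x_i(170 − 2X) − 30x_i, with X = x_i + Σ_{j≠i} x_j.
First-order condition: 140 − 4x_i − 2Σ_{j≠i} x_j = 0.
Imposing symmetry (x_j = x for all j) turns Σ_{j≠i} x_j into 2x, so 140 = 8x and x = 17.5.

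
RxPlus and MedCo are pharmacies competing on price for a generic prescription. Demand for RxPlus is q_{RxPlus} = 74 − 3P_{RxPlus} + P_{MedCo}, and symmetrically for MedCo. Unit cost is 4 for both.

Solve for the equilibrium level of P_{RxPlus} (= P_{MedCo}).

RxPlus's profit: π = (P_{RxPlus} − 4)(74 − 3P_{RxPlus} + P_{MedCo}).
∂π/∂P_{RxPlus} = 86 − 6P_{RxPlus} + P_{MedCo} = 0 ⇒ P_{RxPlus} = 43/3 + (1/6)P_{MedCo}.
By symmetry P_{MedCo} = P_{RxPlus}; substituting into the reaction function, (5/6)P_{RxPlus} = 43/3 and P_{RxPlus} = 17.2.

17.2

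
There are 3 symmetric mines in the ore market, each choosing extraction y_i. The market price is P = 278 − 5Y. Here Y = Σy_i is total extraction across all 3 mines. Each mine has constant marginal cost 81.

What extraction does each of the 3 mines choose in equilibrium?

A representative mine's profit is π_i = y_i(278 − 5Y) − 81y_i, with Y = y_i + Σ_{j≠i} y_j.
First-order condition: 197 − 10y_i − 5Σ_{j≠i} y_j = 0.
Imposing symmetry (y_j = y for all j) turns Σ_{j≠i} y_j into 2y, so 197 = 20y and y = 9.85.

9.85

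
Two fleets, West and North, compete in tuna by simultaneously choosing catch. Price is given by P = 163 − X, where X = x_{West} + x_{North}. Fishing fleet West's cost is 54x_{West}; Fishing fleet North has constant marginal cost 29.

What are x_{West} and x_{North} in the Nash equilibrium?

28, 53

Fishing fleet West's profit: π = x_{West}(163 − (x_{West} + x_{North})) − 54x_{West}.
∂π/∂x_{West} = 109 − 2x_{West} − x_{North} = 0, so x_{West} = 54.5 − 0.5x_{North}.
By the same steps for North: x_{North} = 67 − 0.5x_{West}.
Plugging x_{North} into West's best response: x_{West} = 54.5 − 0.5(67 − 0.5x_{West}) ⇒ 0.75x_{West} = 21, so x_{West} = 28.
Then x_{North} = 67 − 0.5·28 = 53.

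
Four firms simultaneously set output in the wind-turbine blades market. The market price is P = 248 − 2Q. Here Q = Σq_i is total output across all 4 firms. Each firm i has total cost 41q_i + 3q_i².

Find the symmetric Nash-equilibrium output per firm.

A representative firm's profit is π_i = q_i(248 − 2Q) − 41q_i − 3q_i², with Q = q_i + Σ_{j≠i} q_j.
First-order condition: 207 − 10q_i − 2Σ_{j≠i} q_j = 0.
In a symmetric equilibrium every firm chooses the same q, so Σ_{j≠i} q_j = 3q. The condition becomes 207 − 16q = 0, giving q = 207/16 = 12.9375.

12.9375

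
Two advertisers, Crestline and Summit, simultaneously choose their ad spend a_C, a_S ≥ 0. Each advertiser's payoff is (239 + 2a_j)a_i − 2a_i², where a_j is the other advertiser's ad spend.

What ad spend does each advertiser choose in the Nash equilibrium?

119.5

Crestline's payoff is (239 + 2a_S)a_C − 2a_C².
∂π/∂a_C = 239 + 2a_S − 4a_C = 0, so a_C = 59.75 + 0.5a_S.
The game is symmetric, so in equilibrium a_S = a_C: the reaction function gives 0.5a_C = 59.75, hence a_C = 119.5.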